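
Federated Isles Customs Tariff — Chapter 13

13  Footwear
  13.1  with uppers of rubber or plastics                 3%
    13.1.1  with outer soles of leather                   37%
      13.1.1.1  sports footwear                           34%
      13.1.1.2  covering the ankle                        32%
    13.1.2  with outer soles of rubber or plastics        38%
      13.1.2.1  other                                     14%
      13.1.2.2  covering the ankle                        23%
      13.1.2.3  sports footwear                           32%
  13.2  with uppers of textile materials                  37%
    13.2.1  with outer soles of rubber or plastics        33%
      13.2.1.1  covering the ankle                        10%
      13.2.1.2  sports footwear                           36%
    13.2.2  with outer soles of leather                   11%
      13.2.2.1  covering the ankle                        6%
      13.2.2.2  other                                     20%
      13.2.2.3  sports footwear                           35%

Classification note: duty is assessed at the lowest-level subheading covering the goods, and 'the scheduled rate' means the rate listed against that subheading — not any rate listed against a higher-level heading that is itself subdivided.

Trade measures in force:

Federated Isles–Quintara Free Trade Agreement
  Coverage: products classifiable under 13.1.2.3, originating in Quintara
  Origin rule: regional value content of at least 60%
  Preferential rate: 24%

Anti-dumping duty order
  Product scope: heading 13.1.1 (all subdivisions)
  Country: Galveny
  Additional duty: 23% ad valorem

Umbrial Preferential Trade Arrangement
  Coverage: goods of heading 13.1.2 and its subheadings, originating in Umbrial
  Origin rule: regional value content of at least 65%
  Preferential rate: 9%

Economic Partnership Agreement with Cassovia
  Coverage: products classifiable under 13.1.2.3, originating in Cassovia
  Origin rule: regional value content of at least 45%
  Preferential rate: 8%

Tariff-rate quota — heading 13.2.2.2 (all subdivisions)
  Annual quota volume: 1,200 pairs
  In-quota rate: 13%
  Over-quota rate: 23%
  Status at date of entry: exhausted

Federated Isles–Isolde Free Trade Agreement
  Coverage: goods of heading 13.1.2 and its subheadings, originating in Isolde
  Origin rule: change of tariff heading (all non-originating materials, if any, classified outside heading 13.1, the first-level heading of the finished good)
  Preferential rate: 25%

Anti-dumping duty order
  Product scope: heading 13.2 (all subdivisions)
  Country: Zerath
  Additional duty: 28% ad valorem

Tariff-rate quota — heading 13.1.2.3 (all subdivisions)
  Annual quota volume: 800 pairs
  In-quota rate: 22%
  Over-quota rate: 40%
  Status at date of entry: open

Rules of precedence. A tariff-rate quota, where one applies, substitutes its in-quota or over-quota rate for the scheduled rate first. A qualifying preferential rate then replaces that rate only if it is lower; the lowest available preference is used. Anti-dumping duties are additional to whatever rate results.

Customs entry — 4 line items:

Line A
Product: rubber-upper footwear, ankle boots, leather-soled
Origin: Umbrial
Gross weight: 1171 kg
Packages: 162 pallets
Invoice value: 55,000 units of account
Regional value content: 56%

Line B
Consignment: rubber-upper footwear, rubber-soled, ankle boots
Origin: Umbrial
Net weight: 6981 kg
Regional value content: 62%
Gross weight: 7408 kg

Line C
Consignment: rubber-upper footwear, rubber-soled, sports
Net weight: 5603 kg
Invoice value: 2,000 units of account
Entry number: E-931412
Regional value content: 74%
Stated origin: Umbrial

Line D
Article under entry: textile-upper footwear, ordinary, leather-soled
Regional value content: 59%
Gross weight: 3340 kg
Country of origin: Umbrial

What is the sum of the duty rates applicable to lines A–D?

87%

Line A: rubber-upper → 13.1; leather-soled → 13.1.1; ankle boots → 13.1.1.2. Scheduled 32%. Umbrial agreement on 13.1.2: 13.1.1.2 not covered. → 32%.
Line B: rubber-upper → 13.1; rubber-soled → 13.1.2; ankle boots → 13.1.2.2. Scheduled 23%. Umbrial agreement on 13.1.2: RVC < 65%. → 23%.
Line C: rubber-upper → 13.1; rubber-soled → 13.1.2; sports → 13.1.2.3. Scheduled 32%. quota on 13.1.2.3 open → in-quota 22%; Umbrial agreement on 13.1.2: RVC ≥ 65% → 9% available; preferential 9%. → 9%.
Line D: textile-upper → 13.2; leather-soled → 13.2.2; ordinary → 13.2.2.2. Scheduled 20%. quota on 13.2.2.2 exhausted → over-quota 23%; Umbrial agreement on 13.1.2: 13.2.2.2 not covered. → 23%.
Sum: 32% + 23% + 9% + 23% = 87%.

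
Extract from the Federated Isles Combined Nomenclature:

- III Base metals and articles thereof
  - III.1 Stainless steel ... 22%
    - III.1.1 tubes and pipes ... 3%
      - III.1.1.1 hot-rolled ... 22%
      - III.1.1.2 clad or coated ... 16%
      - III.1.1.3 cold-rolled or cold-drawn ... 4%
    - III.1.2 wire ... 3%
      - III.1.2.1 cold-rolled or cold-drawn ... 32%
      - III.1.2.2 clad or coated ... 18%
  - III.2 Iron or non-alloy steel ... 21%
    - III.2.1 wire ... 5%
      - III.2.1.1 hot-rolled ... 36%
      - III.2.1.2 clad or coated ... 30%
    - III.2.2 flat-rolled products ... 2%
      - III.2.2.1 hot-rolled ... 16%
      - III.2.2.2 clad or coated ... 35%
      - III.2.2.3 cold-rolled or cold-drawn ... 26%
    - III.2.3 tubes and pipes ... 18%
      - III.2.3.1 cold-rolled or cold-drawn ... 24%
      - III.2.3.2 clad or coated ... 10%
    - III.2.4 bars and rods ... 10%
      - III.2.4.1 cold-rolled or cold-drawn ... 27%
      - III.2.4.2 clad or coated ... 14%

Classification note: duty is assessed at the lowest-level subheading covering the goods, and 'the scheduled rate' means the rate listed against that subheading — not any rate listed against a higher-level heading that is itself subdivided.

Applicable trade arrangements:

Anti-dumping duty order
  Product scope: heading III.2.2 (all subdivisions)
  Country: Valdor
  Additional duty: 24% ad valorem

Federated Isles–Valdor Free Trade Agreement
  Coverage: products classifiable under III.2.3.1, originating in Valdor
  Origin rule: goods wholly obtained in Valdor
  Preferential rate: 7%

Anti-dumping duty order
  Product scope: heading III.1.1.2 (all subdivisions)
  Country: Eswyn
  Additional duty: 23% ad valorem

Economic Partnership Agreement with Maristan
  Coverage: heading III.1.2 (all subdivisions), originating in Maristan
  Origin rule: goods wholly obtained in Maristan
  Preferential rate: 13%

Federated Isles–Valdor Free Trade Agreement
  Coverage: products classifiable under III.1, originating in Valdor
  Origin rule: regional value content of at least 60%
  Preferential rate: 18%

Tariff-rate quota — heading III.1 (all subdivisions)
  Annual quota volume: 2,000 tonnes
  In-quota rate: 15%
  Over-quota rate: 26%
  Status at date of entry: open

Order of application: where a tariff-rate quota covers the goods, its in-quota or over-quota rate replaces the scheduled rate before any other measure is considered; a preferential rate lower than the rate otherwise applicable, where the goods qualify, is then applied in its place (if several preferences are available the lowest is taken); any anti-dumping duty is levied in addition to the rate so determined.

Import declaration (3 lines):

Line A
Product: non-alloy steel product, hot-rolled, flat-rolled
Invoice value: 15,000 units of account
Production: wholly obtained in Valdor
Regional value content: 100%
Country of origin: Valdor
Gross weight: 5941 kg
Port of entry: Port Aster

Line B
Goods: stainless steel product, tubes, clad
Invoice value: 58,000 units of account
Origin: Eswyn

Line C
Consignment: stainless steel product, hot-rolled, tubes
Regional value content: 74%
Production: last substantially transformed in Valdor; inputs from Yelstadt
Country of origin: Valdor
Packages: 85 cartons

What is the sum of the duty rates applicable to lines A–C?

93%

Line A: non-alloy steel → III.2; flat-rolled → III.2.2; hot-rolled → III.2.2.1. Scheduled 16%. Valdor agreement on III.2.3.1: III.2.2.1 not covered; Valdor agreement on III.1: III.2.2.1 not covered; anti-dumping (Valdor, III.2.2): +24%; total 16% + 24% = 40%. → 40%.
Line B: stainless steel → III.1; tubes → III.1.1; clad → III.1.1.2. Scheduled 16%. quota on III.1 open → in-quota 15%; anti-dumping (Eswyn, III.1.1.2): +23%; total 15% + 23% = 38%. → 38%.
Line C: stainless steel → III.1; tubes → III.1.1; hot-rolled → III.1.1.1. Scheduled 22%. quota on III.1 open → in-quota 15%; Valdor agreement on III.2.3.1: III.1.1.1 not covered; Valdor agreement on III.1: RVC ≥ 60% → 18% available; preference 18% not lower than 15% → no reduction. → 15%.
Sum: 40% + 38% + 15% = 93%.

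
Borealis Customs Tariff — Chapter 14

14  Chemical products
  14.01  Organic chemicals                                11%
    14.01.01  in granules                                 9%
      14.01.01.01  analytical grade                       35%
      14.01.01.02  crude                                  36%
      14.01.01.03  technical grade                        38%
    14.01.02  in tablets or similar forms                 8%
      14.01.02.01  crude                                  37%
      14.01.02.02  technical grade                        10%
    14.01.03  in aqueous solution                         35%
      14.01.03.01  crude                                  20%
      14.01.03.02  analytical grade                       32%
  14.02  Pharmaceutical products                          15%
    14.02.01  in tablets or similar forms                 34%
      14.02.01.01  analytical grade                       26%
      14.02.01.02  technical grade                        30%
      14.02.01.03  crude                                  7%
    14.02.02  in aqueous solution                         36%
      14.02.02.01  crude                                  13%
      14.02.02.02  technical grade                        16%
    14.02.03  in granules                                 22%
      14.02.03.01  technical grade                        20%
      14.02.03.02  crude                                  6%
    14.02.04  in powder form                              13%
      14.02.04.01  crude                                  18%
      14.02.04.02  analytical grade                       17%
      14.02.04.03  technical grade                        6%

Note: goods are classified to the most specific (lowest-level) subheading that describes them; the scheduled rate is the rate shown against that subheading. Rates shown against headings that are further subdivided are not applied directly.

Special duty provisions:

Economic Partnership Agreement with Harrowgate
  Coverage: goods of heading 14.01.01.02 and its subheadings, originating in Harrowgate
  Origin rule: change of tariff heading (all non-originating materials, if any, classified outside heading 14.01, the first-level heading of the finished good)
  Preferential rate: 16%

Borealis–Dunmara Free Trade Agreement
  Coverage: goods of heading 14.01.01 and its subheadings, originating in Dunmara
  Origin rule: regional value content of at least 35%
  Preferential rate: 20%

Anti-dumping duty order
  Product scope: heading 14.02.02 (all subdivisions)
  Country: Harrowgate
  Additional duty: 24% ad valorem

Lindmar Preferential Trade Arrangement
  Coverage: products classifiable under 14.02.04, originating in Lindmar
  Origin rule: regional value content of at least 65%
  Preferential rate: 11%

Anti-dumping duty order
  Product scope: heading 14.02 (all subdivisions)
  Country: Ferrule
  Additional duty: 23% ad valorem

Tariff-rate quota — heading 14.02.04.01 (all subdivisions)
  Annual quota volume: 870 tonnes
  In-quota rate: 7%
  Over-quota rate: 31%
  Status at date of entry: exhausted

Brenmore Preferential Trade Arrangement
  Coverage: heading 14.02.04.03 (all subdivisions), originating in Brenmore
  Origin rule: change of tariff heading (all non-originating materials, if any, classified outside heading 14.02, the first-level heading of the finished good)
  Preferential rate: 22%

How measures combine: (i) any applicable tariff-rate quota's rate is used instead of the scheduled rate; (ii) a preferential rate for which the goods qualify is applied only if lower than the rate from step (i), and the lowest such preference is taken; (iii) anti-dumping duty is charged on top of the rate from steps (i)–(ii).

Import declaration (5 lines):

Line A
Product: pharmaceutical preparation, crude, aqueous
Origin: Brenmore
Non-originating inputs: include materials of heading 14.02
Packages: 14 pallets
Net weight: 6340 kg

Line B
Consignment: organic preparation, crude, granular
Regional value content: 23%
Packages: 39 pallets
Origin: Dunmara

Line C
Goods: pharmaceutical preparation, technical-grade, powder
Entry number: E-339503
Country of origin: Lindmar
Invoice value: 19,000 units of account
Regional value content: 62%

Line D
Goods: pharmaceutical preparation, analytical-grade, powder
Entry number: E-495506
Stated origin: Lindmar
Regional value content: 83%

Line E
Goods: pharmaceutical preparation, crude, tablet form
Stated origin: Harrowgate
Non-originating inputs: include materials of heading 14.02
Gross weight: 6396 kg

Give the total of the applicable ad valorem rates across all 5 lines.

Line A: pharmaceutical → 14.02; aqueous → 14.02.02; crude → 14.02.02.01. Scheduled 13%. Brenmore agreement on 14.02.04.03: 14.02.02.01 not covered. → 13%.
Line B: organic → 14.01; granular → 14.01.01; crude → 14.01.01.02. Scheduled 36%. Dunmara agreement on 14.01.01: RVC < 35%. → 36%.
Line C: pharmaceutical → 14.02; powder → 14.02.04; technical-grade → 14.02.04.03. Scheduled 6%. Lindmar agreement on 14.02.04: RVC < 65%. → 6%.
Line D: pharmaceutical → 14.02; powder → 14.02.04; analytical-grade → 14.02.04.02. Scheduled 17%. Lindmar agreement on 14.02.04: RVC ≥ 65% → 11% available; preferential 11%. → 11%.
Line E: pharmaceutical → 14.02; tablet form → 14.02.01; crude → 14.02.01.03. Scheduled 7%. Harrowgate agreement on 14.01.01.02: 14.02.01.03 not covered. → 7%.
Sum: 13% + 36% + 6% + 11% + 7% = 73%.

73%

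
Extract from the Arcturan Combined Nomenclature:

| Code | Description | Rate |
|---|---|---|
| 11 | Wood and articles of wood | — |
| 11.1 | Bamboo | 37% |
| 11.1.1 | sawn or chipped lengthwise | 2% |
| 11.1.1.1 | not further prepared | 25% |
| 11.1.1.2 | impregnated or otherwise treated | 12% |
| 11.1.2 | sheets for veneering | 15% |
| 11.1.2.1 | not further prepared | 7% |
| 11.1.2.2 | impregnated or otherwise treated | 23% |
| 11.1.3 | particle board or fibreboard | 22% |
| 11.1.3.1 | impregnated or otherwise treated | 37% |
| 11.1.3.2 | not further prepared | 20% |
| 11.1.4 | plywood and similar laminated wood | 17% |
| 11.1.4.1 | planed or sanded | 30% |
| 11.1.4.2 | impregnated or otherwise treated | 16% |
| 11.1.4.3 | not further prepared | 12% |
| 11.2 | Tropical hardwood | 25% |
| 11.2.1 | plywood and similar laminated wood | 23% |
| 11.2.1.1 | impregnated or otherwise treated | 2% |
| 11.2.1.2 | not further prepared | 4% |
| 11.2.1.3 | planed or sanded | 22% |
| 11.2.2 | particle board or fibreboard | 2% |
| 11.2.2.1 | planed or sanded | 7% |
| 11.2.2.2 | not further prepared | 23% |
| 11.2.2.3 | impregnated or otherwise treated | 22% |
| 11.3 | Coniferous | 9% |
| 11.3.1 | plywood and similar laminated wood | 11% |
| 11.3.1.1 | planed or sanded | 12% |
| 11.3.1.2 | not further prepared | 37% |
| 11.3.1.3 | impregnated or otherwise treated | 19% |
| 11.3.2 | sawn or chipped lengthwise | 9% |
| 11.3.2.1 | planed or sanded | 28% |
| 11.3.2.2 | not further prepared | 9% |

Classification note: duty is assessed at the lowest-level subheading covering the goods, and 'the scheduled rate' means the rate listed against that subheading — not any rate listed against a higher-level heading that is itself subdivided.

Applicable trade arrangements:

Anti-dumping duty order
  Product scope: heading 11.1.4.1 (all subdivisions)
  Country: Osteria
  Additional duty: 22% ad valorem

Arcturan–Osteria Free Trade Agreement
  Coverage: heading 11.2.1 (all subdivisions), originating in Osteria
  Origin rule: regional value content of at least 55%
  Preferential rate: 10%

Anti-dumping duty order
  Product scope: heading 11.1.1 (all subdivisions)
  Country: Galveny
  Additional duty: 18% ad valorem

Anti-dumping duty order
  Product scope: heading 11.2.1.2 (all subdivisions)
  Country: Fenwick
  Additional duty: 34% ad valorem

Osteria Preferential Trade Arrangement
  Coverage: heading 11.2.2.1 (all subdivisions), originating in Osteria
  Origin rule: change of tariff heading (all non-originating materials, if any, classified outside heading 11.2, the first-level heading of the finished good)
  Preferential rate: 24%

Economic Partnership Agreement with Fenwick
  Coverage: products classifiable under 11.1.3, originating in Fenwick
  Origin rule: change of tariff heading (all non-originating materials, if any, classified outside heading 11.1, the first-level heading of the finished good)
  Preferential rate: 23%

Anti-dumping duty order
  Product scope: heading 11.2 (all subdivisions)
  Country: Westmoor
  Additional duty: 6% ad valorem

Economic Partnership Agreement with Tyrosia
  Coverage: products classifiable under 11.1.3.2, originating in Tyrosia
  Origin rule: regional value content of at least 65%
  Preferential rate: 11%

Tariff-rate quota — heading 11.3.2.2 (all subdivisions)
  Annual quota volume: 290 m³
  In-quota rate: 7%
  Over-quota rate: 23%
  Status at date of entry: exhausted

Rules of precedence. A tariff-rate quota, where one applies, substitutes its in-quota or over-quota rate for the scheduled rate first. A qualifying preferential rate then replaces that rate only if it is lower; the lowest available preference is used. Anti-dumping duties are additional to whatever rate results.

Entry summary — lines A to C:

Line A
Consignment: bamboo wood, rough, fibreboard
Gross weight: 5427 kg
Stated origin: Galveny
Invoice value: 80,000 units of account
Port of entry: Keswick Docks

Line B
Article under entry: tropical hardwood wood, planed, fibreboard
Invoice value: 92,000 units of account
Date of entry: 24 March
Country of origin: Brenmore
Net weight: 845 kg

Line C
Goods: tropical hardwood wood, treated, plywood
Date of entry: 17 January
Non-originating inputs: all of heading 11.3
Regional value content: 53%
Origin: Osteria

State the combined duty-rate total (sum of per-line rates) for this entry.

29%

Line A: bamboo → 11.1; fibreboard → 11.1.3; rough → 11.1.3.2. Scheduled 20%. No special measure applies. → 20%.
Line B: tropical hardwood → 11.2; fibreboard → 11.2.2; planed → 11.2.2.1. Scheduled 7%. No special measure applies. → 7%.
Line C: tropical hardwood → 11.2; plywood → 11.2.1; treated → 11.2.1.1. Scheduled 2%. Osteria agreement on 11.2.1: RVC < 55%; Osteria agreement on 11.2.2.1: 11.2.1.1 not covered. → 2%.
Sum: 20% + 7% + 2% = 29%.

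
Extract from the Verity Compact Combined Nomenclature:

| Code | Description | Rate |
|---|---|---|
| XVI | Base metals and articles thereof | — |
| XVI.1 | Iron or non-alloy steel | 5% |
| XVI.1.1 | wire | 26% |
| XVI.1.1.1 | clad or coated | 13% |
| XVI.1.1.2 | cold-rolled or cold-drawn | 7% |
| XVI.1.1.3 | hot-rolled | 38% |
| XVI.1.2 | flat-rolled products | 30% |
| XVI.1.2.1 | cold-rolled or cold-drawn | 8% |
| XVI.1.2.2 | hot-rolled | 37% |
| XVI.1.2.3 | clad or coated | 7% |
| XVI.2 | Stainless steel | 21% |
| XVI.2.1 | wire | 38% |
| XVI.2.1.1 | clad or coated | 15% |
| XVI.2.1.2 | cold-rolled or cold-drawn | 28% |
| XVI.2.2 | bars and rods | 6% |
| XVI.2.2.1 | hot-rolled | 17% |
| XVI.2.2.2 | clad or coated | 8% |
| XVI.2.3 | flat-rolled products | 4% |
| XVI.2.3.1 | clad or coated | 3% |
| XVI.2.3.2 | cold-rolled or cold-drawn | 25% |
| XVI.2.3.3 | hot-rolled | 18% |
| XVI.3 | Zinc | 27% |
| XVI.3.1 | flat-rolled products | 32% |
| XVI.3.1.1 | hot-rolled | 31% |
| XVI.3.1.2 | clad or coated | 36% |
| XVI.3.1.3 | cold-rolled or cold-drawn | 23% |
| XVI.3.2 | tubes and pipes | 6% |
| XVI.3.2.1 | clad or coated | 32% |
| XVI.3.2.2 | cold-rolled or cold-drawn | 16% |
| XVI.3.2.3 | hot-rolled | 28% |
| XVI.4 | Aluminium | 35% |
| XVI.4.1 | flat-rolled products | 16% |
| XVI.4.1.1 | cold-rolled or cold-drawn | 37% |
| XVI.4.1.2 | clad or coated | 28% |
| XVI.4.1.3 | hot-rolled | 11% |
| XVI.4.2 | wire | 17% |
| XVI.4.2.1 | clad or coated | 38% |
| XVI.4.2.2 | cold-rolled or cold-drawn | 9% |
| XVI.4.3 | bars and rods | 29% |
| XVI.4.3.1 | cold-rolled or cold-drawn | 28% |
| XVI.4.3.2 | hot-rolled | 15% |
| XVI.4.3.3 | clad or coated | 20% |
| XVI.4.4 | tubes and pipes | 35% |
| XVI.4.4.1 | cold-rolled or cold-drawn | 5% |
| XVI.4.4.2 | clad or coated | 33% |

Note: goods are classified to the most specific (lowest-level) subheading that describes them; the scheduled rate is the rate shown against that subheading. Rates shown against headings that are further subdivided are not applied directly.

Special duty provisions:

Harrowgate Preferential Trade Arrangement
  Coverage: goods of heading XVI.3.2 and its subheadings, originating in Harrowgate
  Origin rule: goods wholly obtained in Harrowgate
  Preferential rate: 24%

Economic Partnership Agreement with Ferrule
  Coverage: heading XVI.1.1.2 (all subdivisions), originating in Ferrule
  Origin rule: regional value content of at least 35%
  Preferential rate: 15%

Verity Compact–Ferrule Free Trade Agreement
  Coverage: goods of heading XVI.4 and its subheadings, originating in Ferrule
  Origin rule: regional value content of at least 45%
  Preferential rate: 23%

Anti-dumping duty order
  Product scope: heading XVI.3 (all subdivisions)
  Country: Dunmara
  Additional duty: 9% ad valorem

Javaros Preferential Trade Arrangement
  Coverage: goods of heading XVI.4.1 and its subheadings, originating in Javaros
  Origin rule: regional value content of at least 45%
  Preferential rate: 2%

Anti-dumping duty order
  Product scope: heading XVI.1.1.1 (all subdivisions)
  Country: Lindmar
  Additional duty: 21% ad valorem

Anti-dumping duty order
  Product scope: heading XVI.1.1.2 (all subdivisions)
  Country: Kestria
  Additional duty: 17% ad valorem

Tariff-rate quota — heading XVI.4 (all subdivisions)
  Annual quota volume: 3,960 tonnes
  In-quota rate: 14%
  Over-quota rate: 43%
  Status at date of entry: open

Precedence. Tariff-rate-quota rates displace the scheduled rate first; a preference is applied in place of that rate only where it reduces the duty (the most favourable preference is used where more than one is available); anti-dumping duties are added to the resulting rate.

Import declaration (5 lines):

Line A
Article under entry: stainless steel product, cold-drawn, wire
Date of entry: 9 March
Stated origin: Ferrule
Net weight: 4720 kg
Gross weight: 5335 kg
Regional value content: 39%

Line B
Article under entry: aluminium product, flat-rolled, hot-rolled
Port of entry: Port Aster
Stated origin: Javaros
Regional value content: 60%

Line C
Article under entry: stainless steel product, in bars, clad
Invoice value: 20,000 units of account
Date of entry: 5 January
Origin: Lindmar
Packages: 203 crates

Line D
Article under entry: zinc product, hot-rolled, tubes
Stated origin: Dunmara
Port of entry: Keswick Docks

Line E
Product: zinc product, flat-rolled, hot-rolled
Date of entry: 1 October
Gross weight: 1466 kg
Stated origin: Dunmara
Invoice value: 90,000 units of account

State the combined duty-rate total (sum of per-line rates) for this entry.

115%

Line A: stainless steel → XVI.2; wire → XVI.2.1; cold-drawn → XVI.2.1.2. Scheduled 28%. Ferrule agreement on XVI.1.1.2: XVI.2.1.2 not covered; Ferrule agreement on XVI.4: XVI.2.1.2 not covered. → 28%.
Line B: aluminium → XVI.4; flat-rolled → XVI.4.1; hot-rolled → XVI.4.1.3. Scheduled 11%. quota on XVI.4 open → in-quota 14%; Javaros agreement on XVI.4.1: RVC ≥ 45% → 2% available; preferential 2%. → 2%.
Line C: stainless steel → XVI.2; in bars → XVI.2.2; clad → XVI.2.2.2. Scheduled 8%. No special measure applies. → 8%.
Line D: zinc → XVI.3; tubes → XVI.3.2; hot-rolled → XVI.3.2.3. Scheduled 28%. anti-dumping (Dunmara, XVI.3): +9%; total 28% + 9% = 37%. → 37%.
Line E: zinc → XVI.3; flat-rolled → XVI.3.1; hot-rolled → XVI.3.1.1. Scheduled 31%. anti-dumping (Dunmara, XVI.3): +9%; total 31% + 9% = 40%. → 40%.
Sum: 28% + 2% + 8% + 37% + 40% = 115%.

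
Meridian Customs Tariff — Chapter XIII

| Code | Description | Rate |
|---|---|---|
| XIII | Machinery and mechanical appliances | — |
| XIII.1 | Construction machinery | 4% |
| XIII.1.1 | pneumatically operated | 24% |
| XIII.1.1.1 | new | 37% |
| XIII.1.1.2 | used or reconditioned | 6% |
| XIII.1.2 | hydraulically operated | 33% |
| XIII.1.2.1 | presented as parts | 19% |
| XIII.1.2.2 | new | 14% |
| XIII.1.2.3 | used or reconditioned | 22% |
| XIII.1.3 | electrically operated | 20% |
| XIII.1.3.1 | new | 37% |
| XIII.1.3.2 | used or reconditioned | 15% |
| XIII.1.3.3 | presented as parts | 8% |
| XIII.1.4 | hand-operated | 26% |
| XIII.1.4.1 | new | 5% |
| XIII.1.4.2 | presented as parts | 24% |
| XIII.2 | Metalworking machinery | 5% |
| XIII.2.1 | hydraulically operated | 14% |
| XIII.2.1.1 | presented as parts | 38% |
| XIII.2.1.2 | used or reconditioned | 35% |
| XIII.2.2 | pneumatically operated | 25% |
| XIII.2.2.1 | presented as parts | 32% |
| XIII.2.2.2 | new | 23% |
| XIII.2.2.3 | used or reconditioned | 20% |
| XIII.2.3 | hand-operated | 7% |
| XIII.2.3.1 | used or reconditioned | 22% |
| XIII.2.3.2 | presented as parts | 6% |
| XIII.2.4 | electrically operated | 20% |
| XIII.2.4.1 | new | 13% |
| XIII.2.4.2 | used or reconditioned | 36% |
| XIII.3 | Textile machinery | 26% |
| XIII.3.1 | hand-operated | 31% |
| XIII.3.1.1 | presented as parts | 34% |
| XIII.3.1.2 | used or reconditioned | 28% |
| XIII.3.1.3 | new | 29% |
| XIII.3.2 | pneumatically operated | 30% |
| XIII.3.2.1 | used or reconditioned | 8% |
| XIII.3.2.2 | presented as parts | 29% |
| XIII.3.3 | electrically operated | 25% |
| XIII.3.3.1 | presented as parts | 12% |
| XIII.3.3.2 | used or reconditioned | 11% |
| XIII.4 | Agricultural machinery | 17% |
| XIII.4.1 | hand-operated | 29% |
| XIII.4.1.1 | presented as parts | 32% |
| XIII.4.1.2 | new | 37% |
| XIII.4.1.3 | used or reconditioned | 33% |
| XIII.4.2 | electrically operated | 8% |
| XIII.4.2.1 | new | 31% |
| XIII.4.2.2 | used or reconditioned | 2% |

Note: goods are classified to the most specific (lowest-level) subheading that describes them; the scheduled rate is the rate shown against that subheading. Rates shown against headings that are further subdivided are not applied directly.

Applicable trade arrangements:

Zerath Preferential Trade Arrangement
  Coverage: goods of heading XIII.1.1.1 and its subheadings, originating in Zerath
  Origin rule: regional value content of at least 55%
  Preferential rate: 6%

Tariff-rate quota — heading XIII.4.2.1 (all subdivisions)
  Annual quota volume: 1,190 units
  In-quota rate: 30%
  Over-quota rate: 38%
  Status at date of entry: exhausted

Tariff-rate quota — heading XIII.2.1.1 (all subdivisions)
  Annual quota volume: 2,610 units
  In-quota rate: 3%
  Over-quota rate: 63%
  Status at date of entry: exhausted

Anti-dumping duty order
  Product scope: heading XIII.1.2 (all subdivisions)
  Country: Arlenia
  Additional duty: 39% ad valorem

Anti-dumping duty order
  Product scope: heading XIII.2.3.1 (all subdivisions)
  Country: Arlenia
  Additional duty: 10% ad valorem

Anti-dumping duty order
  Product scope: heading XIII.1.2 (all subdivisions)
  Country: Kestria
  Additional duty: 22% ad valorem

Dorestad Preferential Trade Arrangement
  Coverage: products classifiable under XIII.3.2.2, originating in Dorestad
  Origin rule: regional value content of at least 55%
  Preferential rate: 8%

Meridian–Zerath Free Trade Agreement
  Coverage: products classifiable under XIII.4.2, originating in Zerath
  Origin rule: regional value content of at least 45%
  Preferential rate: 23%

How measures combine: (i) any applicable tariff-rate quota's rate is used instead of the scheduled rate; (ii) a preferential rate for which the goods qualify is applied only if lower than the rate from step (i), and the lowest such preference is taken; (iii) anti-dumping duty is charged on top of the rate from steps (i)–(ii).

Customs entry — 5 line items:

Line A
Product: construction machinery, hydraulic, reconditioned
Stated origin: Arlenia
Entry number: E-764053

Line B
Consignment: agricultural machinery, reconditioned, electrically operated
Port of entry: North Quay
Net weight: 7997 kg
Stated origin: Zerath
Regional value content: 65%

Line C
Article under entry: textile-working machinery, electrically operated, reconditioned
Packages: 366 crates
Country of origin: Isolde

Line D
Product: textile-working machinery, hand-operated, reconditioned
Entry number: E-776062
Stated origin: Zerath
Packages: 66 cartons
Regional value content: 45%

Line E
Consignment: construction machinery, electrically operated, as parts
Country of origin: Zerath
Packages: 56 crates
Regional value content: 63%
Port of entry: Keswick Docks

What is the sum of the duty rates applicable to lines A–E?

Line A: construction → XIII.1; hydraulic → XIII.1.2; reconditioned → XIII.1.2.3. Scheduled 22%. anti-dumping (Arlenia, XIII.1.2): +39%; total 22% + 39% = 61%. → 61%.
Line B: agricultural → XIII.4; electrically operated → XIII.4.2; reconditioned → XIII.4.2.2. Scheduled 2%. Zerath agreement on XIII.1.1.1: XIII.4.2.2 not covered; Zerath agreement on XIII.4.2: RVC ≥ 45% → 23% available; preference 23% not lower than 2% → no reduction. → 2%.
Line C: textile-working → XIII.3; electrically operated → XIII.3.3; reconditioned → XIII.3.3.2. Scheduled 11%. No special measure applies. → 11%.
Line D: textile-working → XIII.3; hand-operated → XIII.3.1; reconditioned → XIII.3.1.2. Scheduled 28%. Zerath agreement on XIII.1.1.1: XIII.3.1.2 not covered; Zerath agreement on XIII.4.2: XIII.3.1.2 not covered. → 28%.
Line E: construction → XIII.1; electrically operated → XIII.1.3; as parts → XIII.1.3.3. Scheduled 8%. Zerath agreement on XIII.1.1.1: XIII.1.3.3 not covered; Zerath agreement on XIII.4.2: XIII.1.3.3 not covered. → 8%.
Sum: 61% + 2% + 11% + 28% + 8% = 110%.

110%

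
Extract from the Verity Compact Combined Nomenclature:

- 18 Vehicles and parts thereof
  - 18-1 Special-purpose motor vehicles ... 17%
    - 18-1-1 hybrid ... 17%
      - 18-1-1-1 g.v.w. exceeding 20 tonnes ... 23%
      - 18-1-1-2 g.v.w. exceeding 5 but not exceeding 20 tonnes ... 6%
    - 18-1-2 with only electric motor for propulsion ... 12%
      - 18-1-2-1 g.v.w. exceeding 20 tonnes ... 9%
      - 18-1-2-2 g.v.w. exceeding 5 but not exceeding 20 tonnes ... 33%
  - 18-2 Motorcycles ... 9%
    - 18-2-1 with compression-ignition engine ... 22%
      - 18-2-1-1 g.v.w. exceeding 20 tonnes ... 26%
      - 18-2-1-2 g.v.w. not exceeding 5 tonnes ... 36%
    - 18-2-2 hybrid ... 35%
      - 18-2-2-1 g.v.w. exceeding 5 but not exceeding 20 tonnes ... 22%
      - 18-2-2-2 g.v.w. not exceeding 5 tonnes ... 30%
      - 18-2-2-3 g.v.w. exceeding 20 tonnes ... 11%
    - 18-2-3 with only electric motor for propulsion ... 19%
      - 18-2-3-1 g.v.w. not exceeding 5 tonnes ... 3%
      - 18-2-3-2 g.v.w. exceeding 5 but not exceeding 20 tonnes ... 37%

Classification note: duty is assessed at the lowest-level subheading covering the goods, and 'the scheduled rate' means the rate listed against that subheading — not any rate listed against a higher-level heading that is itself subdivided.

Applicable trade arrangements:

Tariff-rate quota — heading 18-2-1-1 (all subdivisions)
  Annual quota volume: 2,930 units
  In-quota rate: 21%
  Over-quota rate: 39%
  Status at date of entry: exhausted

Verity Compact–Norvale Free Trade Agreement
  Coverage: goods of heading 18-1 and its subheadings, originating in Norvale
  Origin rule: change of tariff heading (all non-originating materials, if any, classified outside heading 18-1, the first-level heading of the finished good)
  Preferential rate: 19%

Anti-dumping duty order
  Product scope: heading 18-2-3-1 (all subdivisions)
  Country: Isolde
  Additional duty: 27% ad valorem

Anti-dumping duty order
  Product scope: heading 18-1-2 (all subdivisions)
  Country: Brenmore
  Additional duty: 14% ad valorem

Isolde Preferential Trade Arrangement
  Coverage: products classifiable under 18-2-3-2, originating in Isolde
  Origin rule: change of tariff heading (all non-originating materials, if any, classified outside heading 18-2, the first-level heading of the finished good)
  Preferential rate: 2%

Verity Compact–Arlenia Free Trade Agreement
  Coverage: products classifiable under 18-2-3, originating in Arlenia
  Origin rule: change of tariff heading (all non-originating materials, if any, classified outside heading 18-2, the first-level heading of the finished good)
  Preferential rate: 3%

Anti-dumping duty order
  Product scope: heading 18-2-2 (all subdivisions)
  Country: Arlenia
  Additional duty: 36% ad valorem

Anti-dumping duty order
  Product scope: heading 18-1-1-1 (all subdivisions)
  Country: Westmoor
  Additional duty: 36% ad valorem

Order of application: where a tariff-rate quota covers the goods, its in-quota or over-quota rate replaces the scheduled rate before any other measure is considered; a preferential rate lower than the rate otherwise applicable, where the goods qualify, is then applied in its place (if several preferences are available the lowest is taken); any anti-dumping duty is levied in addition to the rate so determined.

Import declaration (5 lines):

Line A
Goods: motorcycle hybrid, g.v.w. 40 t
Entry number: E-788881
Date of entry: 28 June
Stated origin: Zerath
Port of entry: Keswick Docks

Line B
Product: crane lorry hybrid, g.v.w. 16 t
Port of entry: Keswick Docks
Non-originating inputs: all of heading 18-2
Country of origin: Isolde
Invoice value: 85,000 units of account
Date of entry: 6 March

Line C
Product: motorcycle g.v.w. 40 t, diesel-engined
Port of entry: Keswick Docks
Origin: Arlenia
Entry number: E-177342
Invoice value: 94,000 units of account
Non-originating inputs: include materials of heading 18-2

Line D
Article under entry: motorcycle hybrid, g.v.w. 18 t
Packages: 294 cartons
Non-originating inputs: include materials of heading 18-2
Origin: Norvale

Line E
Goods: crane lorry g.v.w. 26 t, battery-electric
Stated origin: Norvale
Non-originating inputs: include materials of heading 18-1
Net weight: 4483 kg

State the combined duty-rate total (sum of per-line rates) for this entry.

87%

Line A: motorcycle → 18-2; hybrid → 18-2-2; g.v.w. 40 t → 18-2-2-3. Scheduled 11%. No special measure applies. → 11%.
Line B: crane lorry → 18-1; hybrid → 18-1-1; g.v.w. 16 t → 18-1-1-2. Scheduled 6%. Isolde agreement on 18-2-3-2: 18-1-1-2 not covered. → 6%.
Line C: motorcycle → 18-2; diesel-engined → 18-2-1; g.v.w. 40 t → 18-2-1-1. Scheduled 26%. quota on 18-2-1-1 exhausted → over-quota 39%; Arlenia agreement on 18-2-3: 18-2-1-1 not covered. → 39%.
Line D: motorcycle → 18-2; hybrid → 18-2-2; g.v.w. 18 t → 18-2-2-1. Scheduled 22%. Norvale agreement on 18-1: 18-2-2-1 not covered. → 22%.
Line E: crane lorry → 18-1; battery-electric → 18-1-2; g.v.w. 26 t → 18-1-2-1. Scheduled 9%. Norvale agreement on 18-1: CTH not met. → 9%.
Sum: 11% + 6% + 39% + 22% + 9% = 87%.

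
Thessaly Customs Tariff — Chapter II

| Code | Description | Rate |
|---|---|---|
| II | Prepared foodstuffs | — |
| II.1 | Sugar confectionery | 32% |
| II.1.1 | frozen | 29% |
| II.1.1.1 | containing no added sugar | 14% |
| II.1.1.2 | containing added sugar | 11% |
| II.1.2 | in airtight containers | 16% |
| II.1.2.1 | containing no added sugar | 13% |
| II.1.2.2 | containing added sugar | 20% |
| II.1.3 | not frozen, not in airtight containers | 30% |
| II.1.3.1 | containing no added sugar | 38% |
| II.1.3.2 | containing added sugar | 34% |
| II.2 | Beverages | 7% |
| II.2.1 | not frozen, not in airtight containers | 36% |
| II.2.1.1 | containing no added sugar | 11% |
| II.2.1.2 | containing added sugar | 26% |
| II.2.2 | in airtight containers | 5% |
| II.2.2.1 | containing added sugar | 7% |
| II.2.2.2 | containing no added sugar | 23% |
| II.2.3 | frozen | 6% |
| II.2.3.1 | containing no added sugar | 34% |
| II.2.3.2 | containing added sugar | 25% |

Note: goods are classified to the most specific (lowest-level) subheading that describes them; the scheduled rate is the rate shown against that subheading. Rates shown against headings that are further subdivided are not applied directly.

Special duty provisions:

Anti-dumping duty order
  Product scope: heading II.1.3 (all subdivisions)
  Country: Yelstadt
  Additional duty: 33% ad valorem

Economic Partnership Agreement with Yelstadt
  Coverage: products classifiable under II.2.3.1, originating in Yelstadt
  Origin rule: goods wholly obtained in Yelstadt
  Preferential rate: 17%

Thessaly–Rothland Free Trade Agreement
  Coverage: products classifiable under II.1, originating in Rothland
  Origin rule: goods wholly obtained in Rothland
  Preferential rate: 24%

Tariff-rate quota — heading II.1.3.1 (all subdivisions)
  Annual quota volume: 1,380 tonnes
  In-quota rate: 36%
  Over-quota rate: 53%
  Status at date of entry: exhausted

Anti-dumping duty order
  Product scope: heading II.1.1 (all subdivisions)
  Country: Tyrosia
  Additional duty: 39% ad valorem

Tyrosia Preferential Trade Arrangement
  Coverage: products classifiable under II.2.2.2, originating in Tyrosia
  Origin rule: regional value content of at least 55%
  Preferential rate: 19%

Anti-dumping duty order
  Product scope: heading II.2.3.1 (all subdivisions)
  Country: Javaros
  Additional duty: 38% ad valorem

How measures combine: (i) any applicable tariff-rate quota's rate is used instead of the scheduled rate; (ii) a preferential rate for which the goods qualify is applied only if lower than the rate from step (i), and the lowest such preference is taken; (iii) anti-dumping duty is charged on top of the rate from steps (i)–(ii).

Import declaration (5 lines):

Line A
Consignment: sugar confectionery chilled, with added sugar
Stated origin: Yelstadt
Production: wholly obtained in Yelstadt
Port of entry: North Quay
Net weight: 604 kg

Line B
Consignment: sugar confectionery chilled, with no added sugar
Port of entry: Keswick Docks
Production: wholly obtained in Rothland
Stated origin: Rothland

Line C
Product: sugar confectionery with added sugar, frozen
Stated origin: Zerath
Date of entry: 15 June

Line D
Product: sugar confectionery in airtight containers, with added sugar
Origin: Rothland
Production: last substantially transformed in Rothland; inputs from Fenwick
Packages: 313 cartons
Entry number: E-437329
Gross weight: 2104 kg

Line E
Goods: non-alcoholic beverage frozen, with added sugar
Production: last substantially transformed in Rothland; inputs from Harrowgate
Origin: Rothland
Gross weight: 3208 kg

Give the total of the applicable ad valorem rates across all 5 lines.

147%

Line A: sugar confectionery → II.1; chilled → II.1.3; with added sugar → II.1.3.2. Scheduled 34%. Yelstadt agreement on II.2.3.1: II.1.3.2 not covered; anti-dumping (Yelstadt, II.1.3): +33%; total 34% + 33% = 67%. → 67%.
Line B: sugar confectionery → II.1; chilled → II.1.3; with no added sugar → II.1.3.1. Scheduled 38%. quota on II.1.3.1 exhausted → over-quota 53%; Rothland agreement on II.1: wholly obtained → 24% available; preferential 24%. → 24%.
Line C: sugar confectionery → II.1; frozen → II.1.1; with added sugar → II.1.1.2. Scheduled 11%. No special measure applies. → 11%.
Line D: sugar confectionery → II.1; in airtight containers → II.1.2; with added sugar → II.1.2.2. Scheduled 20%. Rothland agreement on II.1: not wholly obtained. → 20%.
Line E: non-alcoholic beverage → II.2; frozen → II.2.3; with added sugar → II.2.3.2. Scheduled 25%. Rothland agreement on II.1: II.2.3.2 not covered. → 25%.
Sum: 67% + 24% + 11% + 20% + 25% = 147%.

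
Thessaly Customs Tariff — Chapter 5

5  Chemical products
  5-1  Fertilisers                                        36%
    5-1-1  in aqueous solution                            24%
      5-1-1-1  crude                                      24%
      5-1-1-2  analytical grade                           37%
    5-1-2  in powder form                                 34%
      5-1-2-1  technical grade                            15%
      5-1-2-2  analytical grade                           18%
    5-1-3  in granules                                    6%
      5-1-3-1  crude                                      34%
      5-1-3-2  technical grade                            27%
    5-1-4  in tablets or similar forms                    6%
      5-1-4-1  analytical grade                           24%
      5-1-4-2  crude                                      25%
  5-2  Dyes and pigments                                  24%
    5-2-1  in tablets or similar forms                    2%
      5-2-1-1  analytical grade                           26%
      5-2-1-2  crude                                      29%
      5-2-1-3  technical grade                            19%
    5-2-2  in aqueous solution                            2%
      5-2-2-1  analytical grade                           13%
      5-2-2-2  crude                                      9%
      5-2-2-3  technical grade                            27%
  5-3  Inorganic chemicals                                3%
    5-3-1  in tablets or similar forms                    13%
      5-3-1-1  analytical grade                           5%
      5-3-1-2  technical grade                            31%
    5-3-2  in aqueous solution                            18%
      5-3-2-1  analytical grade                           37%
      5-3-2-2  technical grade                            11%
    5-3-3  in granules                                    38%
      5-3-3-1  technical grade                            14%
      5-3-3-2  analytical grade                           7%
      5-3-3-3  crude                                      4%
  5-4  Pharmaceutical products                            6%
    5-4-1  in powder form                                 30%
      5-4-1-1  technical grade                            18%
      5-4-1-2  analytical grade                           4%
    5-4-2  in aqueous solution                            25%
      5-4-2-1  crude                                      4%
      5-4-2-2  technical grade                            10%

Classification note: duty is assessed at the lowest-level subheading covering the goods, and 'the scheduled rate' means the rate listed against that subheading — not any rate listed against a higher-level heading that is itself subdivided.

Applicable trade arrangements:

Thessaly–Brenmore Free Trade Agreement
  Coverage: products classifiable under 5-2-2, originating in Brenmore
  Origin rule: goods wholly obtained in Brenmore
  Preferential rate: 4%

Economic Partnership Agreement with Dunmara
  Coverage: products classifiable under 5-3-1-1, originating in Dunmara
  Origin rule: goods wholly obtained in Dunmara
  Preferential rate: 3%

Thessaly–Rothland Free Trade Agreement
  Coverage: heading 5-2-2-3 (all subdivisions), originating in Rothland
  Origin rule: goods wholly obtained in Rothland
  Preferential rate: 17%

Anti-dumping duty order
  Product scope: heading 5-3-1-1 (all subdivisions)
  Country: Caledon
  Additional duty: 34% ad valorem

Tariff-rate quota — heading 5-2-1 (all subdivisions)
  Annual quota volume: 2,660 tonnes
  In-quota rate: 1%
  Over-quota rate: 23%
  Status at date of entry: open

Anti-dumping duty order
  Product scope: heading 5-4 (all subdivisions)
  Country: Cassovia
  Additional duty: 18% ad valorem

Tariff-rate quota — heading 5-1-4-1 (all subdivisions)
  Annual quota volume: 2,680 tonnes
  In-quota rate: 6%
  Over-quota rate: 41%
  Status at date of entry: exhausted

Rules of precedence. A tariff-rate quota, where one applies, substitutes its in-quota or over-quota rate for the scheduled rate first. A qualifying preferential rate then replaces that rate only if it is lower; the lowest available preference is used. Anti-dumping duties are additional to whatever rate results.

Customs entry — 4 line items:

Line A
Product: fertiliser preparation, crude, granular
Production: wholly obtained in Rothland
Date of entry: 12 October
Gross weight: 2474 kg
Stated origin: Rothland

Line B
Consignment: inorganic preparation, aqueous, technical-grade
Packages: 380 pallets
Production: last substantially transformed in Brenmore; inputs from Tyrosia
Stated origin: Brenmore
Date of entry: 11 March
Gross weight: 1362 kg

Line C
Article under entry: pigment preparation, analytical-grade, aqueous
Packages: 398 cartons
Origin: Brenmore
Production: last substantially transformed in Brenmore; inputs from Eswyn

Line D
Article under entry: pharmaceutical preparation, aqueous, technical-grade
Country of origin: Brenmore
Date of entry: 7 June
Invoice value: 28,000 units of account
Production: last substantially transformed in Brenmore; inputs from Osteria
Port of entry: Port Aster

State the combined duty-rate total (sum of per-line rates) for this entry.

Line A: fertiliser → 5-1; granular → 5-1-3; crude → 5-1-3-1. Scheduled 34%. Rothland agreement on 5-2-2-3: 5-1-3-1 not covered. → 34%.
Line B: inorganic → 5-3; aqueous → 5-3-2; technical-grade → 5-3-2-2. Scheduled 11%. Brenmore agreement on 5-2-2: 5-3-2-2 not covered. → 11%.
Line C: pigment → 5-2; aqueous → 5-2-2; analytical-grade → 5-2-2-1. Scheduled 13%. Brenmore agreement on 5-2-2: not wholly obtained. → 13%.
Line D: pharmaceutical → 5-4; aqueous → 5-4-2; technical-grade → 5-4-2-2. Scheduled 10%. Brenmore agreement on 5-2-2: 5-4-2-2 not covered. → 10%.
Sum: 34% + 11% + 13% + 10% = 68%.

68%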